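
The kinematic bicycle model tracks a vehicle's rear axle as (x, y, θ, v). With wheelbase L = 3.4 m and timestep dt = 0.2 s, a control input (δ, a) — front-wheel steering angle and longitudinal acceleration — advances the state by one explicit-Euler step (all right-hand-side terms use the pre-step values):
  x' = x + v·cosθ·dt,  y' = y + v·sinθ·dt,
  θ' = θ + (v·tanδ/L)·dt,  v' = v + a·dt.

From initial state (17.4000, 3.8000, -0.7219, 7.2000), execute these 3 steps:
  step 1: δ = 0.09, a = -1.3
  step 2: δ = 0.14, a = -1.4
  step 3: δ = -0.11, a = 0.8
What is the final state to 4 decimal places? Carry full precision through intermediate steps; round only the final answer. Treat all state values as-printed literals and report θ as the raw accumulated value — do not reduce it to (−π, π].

after step 1 (δ=0.09, a=-1.3): (18.480794, 2.848431, -0.683679, 6.940000)
after step 2 (δ=0.14, a=-1.4): (19.556847, 1.971701, -0.626150, 6.660000)
after step 3 (δ=-0.11, a=0.8): (20.636153, 1.191110, -0.669419, 6.820000)

(20.6362, 1.1911, -0.6694, 6.8200)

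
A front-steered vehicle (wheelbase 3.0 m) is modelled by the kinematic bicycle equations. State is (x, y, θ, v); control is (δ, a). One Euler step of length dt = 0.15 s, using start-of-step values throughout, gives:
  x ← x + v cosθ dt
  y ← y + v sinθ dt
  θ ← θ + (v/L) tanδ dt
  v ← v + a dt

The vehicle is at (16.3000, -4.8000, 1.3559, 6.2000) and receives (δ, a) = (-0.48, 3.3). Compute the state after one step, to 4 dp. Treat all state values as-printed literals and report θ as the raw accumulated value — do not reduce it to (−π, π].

(16.4983, -3.8914, 1.1945, 6.6950)

x' = 16.3000 + 6.2000·cos(1.3559)·0.15 = 16.4983
y' = -4.8000 + 6.2000·sin(1.3559)·0.15 = -3.8914
θ' = 1.3559 + (6.2000/3.0)·tan(-0.48)·0.15 = 1.1945
v' = 6.2000 + 3.3000·0.15 = 6.6950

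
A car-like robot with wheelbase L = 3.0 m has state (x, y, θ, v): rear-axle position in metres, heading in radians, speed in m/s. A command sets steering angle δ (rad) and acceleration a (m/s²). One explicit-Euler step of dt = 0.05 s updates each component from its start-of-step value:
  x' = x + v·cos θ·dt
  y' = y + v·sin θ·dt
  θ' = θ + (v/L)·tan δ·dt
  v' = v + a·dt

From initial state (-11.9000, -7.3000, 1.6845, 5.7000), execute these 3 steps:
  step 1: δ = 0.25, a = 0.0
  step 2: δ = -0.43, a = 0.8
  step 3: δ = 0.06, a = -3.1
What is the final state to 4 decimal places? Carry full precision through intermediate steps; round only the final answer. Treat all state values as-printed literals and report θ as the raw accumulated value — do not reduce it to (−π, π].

after step 1 (δ=0.25, a=0.0): (-11.932336, -7.016840, 1.708757, 5.700000)
after step 2 (δ=-0.43, a=0.8): (-11.971530, -6.734548, 1.665188, 5.740000)
after step 3 (δ=0.06, a=-3.1): (-11.998580, -6.448826, 1.670935, 5.585000)

(-11.9986, -6.4488, 1.6709, 5.5850)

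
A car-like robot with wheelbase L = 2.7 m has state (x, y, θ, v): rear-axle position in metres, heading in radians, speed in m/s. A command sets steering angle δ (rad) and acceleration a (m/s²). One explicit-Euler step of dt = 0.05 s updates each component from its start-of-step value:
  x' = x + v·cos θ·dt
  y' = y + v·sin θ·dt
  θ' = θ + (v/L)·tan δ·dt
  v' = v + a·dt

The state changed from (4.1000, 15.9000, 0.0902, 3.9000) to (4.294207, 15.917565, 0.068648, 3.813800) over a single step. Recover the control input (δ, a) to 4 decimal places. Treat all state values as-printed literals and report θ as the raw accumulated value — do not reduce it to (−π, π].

a = (v'−v)/dt = (-0.086200)/0.05 = -1.7240
Δθ = θ'−θ = -0.021552;  (v·dt/L) = 3.9000·0.05/2.7 = 0.072222
tan δ = Δθ·L/(v·dt) = -0.298412  →  δ = -0.2900

δ = -0.2900, a = -1.7240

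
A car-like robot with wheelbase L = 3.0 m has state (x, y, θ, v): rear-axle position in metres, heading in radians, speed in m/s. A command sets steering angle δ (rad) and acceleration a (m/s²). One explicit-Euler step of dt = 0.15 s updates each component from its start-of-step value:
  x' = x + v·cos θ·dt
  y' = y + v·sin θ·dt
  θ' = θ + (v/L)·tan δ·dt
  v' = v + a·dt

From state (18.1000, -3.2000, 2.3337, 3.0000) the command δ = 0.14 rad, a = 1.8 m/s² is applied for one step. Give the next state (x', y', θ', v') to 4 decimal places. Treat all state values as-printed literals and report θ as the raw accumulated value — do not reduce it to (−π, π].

x' = 18.1000 + 3.0000·cos(2.3337)·0.15 = 17.7890
y' = -3.2000 + 3.0000·sin(2.3337)·0.15 = -2.8747
θ' = 2.3337 + (3.0000/3.0)·tan(0.14)·0.15 = 2.3548
v' = 3.0000 + 1.8000·0.15 = 3.2700

(17.7890, -2.8747, 2.3548, 3.2700)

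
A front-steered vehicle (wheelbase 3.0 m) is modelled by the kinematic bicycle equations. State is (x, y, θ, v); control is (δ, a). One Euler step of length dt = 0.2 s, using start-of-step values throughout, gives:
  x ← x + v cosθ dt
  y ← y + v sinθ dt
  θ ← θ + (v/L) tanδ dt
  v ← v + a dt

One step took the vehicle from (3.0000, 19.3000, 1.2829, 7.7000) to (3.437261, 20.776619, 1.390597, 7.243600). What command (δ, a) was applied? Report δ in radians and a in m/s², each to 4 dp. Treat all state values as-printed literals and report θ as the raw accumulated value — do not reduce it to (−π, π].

a = (v'−v)/dt = (-0.456400)/0.2 = -2.2820
Δθ = θ'−θ = 0.107697;  (v·dt/L) = 7.7000·0.2/3.0 = 0.513333
tan δ = Δθ·L/(v·dt) = 0.209799  →  δ = 0.2068

δ = 0.2068, a = -2.2820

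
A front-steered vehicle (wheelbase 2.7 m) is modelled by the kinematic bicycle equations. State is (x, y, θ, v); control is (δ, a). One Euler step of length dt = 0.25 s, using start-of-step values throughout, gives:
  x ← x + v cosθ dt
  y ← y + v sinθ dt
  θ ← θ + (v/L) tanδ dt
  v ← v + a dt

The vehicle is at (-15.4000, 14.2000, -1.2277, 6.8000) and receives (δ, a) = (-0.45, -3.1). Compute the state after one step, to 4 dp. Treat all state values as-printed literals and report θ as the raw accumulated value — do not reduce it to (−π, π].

(-14.8281, 12.5991, -1.5318, 6.0250)

x' = -15.4000 + 6.8000·cos(-1.2277)·0.25 = -14.8281
y' = 14.2000 + 6.8000·sin(-1.2277)·0.25 = 12.5991
θ' = -1.2277 + (6.8000/2.7)·tan(-0.45)·0.25 = -1.5318
v' = 6.8000 − 3.1000·0.25 = 6.0250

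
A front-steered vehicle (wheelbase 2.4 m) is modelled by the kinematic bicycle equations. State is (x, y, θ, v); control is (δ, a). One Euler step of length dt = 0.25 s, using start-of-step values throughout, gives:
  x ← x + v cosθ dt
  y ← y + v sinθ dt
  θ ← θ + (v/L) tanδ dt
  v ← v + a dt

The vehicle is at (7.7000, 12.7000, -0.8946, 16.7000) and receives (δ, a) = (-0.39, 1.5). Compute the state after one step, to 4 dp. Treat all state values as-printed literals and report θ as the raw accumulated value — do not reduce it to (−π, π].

x' = 7.7000 + 16.7000·cos(-0.8946)·0.25 = 10.3128
y' = 12.7000 + 16.7000·sin(-0.8946)·0.25 = 9.4437
θ' = -0.8946 + (16.7000/2.4)·tan(-0.39)·0.25 = -1.6097
v' = 16.7000 + 1.5000·0.25 = 17.0750

(10.3128, 9.4437, -1.6097, 17.0750)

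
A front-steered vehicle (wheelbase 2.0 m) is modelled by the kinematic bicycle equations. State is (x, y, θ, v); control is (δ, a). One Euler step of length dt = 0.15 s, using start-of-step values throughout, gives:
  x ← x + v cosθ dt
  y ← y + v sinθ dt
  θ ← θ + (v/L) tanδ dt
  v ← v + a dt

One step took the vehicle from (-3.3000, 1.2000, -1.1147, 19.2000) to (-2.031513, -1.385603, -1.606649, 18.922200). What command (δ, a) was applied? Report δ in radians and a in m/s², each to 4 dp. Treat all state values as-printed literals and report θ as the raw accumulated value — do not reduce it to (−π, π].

a = (v'−v)/dt = (-0.277800)/0.15 = -1.8520
Δθ = θ'−θ = -0.491949;  (v·dt/L) = 19.2000·0.15/2.0 = 1.440000
tan δ = Δθ·L/(v·dt) = -0.341631  →  δ = -0.3292

δ = -0.3292, a = -1.8520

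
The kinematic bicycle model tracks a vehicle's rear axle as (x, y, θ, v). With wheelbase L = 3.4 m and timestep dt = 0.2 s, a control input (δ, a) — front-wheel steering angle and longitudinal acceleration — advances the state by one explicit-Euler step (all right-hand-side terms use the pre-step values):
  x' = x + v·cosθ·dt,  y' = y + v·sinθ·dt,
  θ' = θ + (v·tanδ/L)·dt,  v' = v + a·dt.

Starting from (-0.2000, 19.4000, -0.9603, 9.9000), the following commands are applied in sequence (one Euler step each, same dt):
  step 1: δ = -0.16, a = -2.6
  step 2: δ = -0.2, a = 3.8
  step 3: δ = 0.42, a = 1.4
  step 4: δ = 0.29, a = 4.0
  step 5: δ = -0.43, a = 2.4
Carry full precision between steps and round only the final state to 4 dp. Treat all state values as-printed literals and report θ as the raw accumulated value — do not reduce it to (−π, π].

(5.6475, 11.1757, -1.0195, 11.7000)

after step 1 (δ=-0.16, a=-2.6): (0.935083, 17.777660, -1.054280, 9.380000)
after step 2 (δ=-0.2, a=3.8): (1.861553, 16.146394, -1.166128, 10.140000)
after step 3 (δ=0.42, a=1.4): (2.660005, 14.282189, -0.899761, 10.420000)
after step 4 (δ=0.29, a=4.0): (3.955831, 12.650046, -0.716851, 11.220000)
after step 5 (δ=-0.43, a=2.4): (5.647534, 11.175707, -1.019541, 11.700000)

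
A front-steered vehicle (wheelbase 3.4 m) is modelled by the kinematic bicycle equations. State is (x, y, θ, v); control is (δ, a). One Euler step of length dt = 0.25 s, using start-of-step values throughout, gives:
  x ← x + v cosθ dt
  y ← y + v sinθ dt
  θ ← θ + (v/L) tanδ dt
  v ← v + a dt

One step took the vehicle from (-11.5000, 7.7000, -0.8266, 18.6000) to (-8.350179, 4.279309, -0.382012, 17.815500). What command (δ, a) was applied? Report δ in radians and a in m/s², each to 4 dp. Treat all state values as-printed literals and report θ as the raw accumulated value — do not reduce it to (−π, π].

a = (v'−v)/dt = (-0.784500)/0.25 = -3.1380
Δθ = θ'−θ = 0.444588;  (v·dt/L) = 18.6000·0.25/3.4 = 1.367647
tan δ = Δθ·L/(v·dt) = 0.325075  →  δ = 0.3143

δ = 0.3143, a = -3.1380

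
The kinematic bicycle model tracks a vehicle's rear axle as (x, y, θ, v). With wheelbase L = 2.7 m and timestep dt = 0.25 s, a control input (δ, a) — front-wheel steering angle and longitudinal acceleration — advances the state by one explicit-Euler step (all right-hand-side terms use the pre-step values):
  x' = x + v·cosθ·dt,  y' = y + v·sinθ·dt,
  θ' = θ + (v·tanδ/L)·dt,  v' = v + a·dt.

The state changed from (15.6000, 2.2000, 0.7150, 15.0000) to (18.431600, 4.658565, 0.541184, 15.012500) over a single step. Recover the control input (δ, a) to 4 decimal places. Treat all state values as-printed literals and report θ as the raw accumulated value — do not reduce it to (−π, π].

a = (v'−v)/dt = (0.012500)/0.25 = 0.0500
Δθ = θ'−θ = -0.173816;  (v·dt/L) = 15.0000·0.25/2.7 = 1.388889
tan δ = Δθ·L/(v·dt) = -0.125148  →  δ = -0.1245

δ = -0.1245, a = 0.0500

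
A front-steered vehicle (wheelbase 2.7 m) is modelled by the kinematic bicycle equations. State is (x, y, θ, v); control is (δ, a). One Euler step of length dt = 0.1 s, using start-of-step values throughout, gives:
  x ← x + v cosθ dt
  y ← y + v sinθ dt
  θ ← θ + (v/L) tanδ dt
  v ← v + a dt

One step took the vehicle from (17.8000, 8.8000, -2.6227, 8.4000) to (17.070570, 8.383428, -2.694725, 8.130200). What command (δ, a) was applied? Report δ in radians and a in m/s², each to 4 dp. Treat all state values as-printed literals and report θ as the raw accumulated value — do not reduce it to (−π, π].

a = (v'−v)/dt = (-0.269800)/0.1 = -2.6980
Δθ = θ'−θ = -0.072025;  (v·dt/L) = 8.4000·0.1/2.7 = 0.311111
tan δ = Δθ·L/(v·dt) = -0.231509  →  δ = -0.2275

δ = -0.2275, a = -2.6980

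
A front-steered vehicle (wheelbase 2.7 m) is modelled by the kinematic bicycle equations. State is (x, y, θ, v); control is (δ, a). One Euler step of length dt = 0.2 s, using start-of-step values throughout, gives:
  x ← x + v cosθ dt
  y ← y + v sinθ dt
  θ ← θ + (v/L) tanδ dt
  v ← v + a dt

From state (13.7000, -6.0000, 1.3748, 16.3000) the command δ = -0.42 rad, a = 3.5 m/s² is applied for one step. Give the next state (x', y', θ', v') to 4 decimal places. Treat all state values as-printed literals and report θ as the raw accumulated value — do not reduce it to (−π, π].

x' = 13.7000 + 16.3000·cos(1.3748)·0.2 = 14.3349
y' = -6.0000 + 16.3000·sin(1.3748)·0.2 = -2.8024
θ' = 1.3748 + (16.3000/2.7)·tan(-0.42)·0.2 = 0.8356
v' = 16.3000 + 3.5000·0.2 = 17.0000

(14.3349, -2.8024, 0.8356, 17.0000)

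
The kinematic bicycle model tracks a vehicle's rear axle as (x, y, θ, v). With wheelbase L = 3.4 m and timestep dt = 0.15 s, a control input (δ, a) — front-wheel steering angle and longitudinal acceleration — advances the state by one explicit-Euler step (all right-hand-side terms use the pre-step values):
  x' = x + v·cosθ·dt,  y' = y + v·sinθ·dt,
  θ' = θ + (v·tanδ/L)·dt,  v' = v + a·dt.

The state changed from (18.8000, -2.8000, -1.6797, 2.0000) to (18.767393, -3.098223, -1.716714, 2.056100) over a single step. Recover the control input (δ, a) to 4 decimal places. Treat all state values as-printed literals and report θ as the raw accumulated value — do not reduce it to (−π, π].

δ = -0.3972, a = 0.3740

a = (v'−v)/dt = (0.056100)/0.15 = 0.3740
Δθ = θ'−θ = -0.037014;  (v·dt/L) = 2.0000·0.15/3.4 = 0.088235
tan δ = Δθ·L/(v·dt) = -0.419492  →  δ = -0.3972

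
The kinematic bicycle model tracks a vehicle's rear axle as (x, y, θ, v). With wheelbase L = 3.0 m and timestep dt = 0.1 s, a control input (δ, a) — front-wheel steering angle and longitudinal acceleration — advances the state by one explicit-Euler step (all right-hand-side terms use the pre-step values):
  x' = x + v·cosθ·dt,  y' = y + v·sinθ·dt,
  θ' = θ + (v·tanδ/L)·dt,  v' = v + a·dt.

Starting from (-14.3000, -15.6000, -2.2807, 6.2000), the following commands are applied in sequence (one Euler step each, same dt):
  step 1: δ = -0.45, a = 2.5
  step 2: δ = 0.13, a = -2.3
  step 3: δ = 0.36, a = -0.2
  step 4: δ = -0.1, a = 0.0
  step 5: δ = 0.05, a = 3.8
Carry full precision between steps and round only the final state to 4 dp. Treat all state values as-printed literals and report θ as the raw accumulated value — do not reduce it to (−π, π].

(-16.4212, -17.8937, -2.2848, 6.5800)

after step 1 (δ=-0.45, a=2.5): (-14.704092, -16.070223, -2.380531, 6.450000)
after step 2 (δ=0.13, a=-2.3): (-15.171139, -16.515074, -2.352423, 6.220000)
after step 3 (δ=0.36, a=-0.2): (-15.609297, -16.956550, -2.274382, 6.200000)
after step 4 (δ=-0.1, a=0.0): (-16.010410, -17.429317, -2.295118, 6.200000)
after step 5 (δ=0.05, a=3.8): (-16.421239, -17.893665, -2.284776, 6.580000)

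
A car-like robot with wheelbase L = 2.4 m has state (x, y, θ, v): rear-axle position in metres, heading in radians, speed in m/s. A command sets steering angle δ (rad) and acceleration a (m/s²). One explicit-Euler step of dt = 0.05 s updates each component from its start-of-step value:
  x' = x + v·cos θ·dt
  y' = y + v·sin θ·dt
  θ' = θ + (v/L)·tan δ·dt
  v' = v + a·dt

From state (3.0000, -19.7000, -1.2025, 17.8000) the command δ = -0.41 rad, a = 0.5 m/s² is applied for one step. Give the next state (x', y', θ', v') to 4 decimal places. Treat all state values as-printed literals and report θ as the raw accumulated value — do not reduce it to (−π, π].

x' = 3.0000 + 17.8000·cos(-1.2025)·0.05 = 3.3204
y' = -19.7000 + 17.8000·sin(-1.2025)·0.05 = -20.5303
θ' = -1.2025 + (17.8000/2.4)·tan(-0.41)·0.05 = -1.3637
v' = 17.8000 + 0.5000·0.05 = 17.8250

(3.3204, -20.5303, -1.3637, 17.8250)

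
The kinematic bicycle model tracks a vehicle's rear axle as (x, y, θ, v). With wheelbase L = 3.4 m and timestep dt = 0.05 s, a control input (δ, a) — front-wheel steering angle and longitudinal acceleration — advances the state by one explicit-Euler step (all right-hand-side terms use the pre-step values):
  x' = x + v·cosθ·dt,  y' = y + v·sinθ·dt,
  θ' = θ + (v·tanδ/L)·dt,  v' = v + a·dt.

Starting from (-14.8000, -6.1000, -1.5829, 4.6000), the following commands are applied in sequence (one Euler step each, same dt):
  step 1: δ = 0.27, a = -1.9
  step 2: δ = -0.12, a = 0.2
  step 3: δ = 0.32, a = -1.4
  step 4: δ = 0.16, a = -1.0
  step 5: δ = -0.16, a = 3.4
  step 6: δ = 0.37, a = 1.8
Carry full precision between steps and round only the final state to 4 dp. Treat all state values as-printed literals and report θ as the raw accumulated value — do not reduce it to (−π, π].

after step 1 (δ=0.27, a=-1.9): (-14.802784, -6.329983, -1.564178, 4.505000)
after step 2 (δ=-0.12, a=0.2): (-14.801293, -6.555228, -1.572167, 4.515000)
after step 3 (δ=0.32, a=-1.4): (-14.801602, -6.780978, -1.550163, 4.445000)
after step 4 (δ=0.16, a=-1.0): (-14.797017, -7.003181, -1.539614, 4.395000)
after step 5 (δ=-0.16, a=3.4): (-14.790166, -7.222824, -1.550045, 4.565000)
after step 6 (δ=0.37, a=1.8): (-14.785430, -7.451025, -1.524006, 4.655000)

(-14.7854, -7.4510, -1.5240, 4.6550)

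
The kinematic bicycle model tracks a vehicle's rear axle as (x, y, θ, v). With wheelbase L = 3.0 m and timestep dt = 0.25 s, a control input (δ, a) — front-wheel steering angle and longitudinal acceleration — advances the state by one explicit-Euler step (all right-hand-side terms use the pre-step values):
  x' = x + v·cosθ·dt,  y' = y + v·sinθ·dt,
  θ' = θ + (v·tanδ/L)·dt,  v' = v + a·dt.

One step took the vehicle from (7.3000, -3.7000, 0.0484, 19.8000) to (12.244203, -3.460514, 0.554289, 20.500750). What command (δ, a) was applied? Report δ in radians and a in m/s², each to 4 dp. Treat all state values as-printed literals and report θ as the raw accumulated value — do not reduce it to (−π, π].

a = (v'−v)/dt = (0.700750)/0.25 = 2.8030
Δθ = θ'−θ = 0.505889;  (v·dt/L) = 19.8000·0.25/3.0 = 1.650000
tan δ = Δθ·L/(v·dt) = 0.306599  →  δ = 0.2975

δ = 0.2975, a = 2.8030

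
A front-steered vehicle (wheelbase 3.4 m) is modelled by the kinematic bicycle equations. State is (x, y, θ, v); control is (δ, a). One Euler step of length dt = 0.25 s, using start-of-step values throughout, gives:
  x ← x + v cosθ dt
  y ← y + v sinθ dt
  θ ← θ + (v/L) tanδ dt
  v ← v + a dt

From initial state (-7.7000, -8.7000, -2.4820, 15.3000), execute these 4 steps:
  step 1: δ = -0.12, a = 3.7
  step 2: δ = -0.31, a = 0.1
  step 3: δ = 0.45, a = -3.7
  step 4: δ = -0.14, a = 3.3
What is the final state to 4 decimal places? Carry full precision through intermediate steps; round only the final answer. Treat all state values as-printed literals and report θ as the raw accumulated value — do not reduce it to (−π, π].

after step 1 (δ=-0.12, a=3.7): (-10.722675, -11.043941, -2.617652, 16.225000)
after step 2 (δ=-0.31, a=0.1): (-14.234797, -13.073268, -2.999807, 16.250000)
after step 3 (δ=0.45, a=-3.7): (-18.256531, -13.647343, -2.422627, 15.325000)
after step 4 (δ=-0.14, a=3.3): (-21.139499, -16.170629, -2.581424, 16.150000)

(-21.1395, -16.1706, -2.5814, 16.1500)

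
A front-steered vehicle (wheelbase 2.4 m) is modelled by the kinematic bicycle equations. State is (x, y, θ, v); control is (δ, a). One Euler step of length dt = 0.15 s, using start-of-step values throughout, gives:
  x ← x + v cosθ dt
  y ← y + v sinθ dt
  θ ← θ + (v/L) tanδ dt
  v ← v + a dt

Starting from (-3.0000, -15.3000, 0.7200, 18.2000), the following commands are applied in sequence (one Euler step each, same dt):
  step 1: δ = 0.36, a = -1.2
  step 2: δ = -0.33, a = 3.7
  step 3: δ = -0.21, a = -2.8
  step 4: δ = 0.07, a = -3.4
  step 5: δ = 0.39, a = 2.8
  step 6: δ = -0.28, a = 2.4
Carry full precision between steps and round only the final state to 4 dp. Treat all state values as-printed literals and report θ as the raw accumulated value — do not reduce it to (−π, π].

(8.0922, -3.9392, 0.7232, 18.4250)

after step 1 (δ=0.36, a=-1.2): (-0.947570, -13.499880, 1.148158, 18.020000)
after step 2 (δ=-0.33, a=3.7): (0.161113, -11.034717, 0.762390, 18.575000)
after step 3 (δ=-0.21, a=-2.8): (2.176095, -9.110389, 0.514945, 18.155000)
after step 4 (δ=0.07, a=-3.4): (4.546194, -7.769225, 0.594503, 17.645000)
after step 5 (δ=0.39, a=2.8): (6.738834, -6.286788, 1.047819, 18.065000)
after step 6 (δ=-0.28, a=2.4): (8.092250, -3.939234, 0.723152, 18.425000)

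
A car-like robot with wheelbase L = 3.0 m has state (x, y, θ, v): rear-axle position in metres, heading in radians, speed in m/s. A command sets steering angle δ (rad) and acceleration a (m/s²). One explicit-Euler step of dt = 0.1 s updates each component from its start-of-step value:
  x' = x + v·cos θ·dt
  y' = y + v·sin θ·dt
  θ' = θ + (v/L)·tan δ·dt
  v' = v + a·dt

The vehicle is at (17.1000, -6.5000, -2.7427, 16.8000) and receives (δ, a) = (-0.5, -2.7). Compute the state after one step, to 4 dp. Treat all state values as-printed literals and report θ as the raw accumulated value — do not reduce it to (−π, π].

(15.5519, -7.1525, -3.0486, 16.5300)

x' = 17.1000 + 16.8000·cos(-2.7427)·0.1 = 15.5519
y' = -6.5000 + 16.8000·sin(-2.7427)·0.1 = -7.1525
θ' = -2.7427 + (16.8000/3.0)·tan(-0.5)·0.1 = -3.0486
v' = 16.8000 − 2.7000·0.1 = 16.5300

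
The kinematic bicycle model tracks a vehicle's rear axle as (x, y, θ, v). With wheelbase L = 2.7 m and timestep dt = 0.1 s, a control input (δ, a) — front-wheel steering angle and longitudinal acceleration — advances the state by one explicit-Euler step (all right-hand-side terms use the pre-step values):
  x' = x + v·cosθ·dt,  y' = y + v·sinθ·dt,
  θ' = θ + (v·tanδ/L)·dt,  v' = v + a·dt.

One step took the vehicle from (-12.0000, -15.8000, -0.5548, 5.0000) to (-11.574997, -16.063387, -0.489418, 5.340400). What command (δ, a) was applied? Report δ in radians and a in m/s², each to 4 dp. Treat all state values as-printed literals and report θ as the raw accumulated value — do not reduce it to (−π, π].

δ = 0.3394, a = 3.4040

a = (v'−v)/dt = (0.340400)/0.1 = 3.4040
Δθ = θ'−θ = 0.065382;  (v·dt/L) = 5.0000·0.1/2.7 = 0.185185
tan δ = Δθ·L/(v·dt) = 0.353063  →  δ = 0.3394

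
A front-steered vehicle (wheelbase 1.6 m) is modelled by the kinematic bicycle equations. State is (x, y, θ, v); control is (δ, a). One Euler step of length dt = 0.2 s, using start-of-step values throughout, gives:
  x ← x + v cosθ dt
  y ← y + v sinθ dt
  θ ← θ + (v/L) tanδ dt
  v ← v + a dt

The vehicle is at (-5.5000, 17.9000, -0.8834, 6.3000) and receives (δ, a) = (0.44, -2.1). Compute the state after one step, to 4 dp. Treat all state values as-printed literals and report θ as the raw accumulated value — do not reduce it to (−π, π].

(-4.7005, 16.9261, -0.5127, 5.8800)

x' = -5.5000 + 6.3000·cos(-0.8834)·0.2 = -4.7005
y' = 17.9000 + 6.3000·sin(-0.8834)·0.2 = 16.9261
θ' = -0.8834 + (6.3000/1.6)·tan(0.44)·0.2 = -0.5127
v' = 6.3000 − 2.1000·0.2 = 5.8800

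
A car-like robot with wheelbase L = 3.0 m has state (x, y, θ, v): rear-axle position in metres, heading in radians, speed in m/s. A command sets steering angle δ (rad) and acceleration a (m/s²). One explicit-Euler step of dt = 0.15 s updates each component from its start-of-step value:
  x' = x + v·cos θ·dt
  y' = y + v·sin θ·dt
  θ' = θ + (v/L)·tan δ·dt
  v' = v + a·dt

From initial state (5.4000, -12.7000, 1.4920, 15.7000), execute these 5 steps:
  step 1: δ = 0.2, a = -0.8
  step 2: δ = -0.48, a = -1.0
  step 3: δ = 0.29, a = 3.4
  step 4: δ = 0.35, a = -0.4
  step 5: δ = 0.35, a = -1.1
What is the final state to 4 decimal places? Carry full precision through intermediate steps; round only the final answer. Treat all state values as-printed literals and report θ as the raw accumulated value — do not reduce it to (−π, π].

after step 1 (δ=0.2, a=-0.8): (5.585373, -10.352307, 1.651127, 15.580000)
after step 2 (δ=-0.48, a=-1.0): (5.397842, -8.022844, 1.245572, 15.430000)
after step 3 (δ=0.29, a=3.4): (6.137375, -5.829672, 1.475797, 15.940000)
after step 4 (δ=0.35, a=-0.4): (6.364177, -3.449453, 1.766725, 15.880000)
after step 5 (δ=0.35, a=-1.1): (5.900456, -1.113027, 2.056557, 15.715000)

(5.9005, -1.1130, 2.0566, 15.7150)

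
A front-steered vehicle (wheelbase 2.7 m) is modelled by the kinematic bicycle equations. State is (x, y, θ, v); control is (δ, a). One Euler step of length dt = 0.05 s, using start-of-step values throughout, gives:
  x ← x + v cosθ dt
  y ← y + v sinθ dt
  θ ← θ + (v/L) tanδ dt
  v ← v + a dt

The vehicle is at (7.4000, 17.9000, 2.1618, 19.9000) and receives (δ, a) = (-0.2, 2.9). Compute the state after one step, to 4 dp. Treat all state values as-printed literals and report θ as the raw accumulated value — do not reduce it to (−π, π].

x' = 7.4000 + 19.9000·cos(2.1618)·0.05 = 6.8456
y' = 17.9000 + 19.9000·sin(2.1618)·0.05 = 18.7262
θ' = 2.1618 + (19.9000/2.7)·tan(-0.2)·0.05 = 2.0871
v' = 19.9000 + 2.9000·0.05 = 20.0450

(6.8456, 18.7262, 2.0871, 20.0450)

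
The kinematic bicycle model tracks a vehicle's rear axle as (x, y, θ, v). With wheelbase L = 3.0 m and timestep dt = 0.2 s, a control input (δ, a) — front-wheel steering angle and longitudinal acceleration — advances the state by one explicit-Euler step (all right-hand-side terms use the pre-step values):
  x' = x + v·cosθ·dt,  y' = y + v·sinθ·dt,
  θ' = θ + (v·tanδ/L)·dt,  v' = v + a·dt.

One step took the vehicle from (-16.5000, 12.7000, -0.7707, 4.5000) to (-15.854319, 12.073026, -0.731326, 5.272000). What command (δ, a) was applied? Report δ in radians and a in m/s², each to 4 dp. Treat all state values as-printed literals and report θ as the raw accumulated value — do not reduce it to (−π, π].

a = (v'−v)/dt = (0.772000)/0.2 = 3.8600
Δθ = θ'−θ = 0.039374;  (v·dt/L) = 4.5000·0.2/3.0 = 0.300000
tan δ = Δθ·L/(v·dt) = 0.131247  →  δ = 0.1305

δ = 0.1305, a = 3.8600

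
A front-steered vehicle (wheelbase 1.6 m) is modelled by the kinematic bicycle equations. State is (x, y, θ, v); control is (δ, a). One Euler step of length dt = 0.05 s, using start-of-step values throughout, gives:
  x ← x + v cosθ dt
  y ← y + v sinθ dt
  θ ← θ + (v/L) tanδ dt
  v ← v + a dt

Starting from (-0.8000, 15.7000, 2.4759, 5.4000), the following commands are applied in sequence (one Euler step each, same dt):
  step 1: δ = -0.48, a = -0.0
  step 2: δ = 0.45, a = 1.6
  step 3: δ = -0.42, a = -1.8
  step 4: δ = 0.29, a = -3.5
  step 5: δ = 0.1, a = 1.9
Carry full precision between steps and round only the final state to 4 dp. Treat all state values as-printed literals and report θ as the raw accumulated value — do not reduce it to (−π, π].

(-1.8209, 16.5731, 2.4597, 5.3100)

after step 1 (δ=-0.48, a=-0.0): (-1.012352, 15.866753, 2.388047, 5.400000)
after step 2 (δ=0.45, a=1.6): (-1.209254, 16.051495, 2.469562, 5.480000)
after step 3 (δ=-0.42, a=-1.8): (-1.423676, 16.222081, 2.393087, 5.390000)
after step 4 (δ=0.29, a=-3.5): (-1.621140, 16.405487, 2.443351, 5.215000)
after step 5 (δ=0.1, a=1.9): (-1.820868, 16.573116, 2.459702, 5.310000)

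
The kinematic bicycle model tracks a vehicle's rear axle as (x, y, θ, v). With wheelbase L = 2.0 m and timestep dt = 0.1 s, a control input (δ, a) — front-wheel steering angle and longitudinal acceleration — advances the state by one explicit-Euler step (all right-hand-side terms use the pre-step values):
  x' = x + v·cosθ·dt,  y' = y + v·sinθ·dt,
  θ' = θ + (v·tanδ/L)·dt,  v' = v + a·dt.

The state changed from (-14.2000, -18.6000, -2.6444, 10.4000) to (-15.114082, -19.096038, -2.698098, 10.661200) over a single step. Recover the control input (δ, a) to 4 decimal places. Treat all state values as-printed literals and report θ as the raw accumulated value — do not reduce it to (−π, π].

a = (v'−v)/dt = (0.261200)/0.1 = 2.6120
Δθ = θ'−θ = -0.053698;  (v·dt/L) = 10.4000·0.1/2.0 = 0.520000
tan δ = Δθ·L/(v·dt) = -0.103265  →  δ = -0.1029

δ = -0.1029, a = 2.6120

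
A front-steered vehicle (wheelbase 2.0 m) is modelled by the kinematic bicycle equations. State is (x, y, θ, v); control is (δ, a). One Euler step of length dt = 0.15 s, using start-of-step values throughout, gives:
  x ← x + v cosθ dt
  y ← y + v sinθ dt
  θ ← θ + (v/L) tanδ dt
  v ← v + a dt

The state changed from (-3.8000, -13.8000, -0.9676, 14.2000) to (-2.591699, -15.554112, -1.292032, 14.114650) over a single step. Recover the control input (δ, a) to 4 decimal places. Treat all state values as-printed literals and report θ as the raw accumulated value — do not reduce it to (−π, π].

a = (v'−v)/dt = (-0.085350)/0.15 = -0.5690
Δθ = θ'−θ = -0.324432;  (v·dt/L) = 14.2000·0.15/2.0 = 1.065000
tan δ = Δθ·L/(v·dt) = -0.304631  →  δ = -0.2957

δ = -0.2957, a = -0.5690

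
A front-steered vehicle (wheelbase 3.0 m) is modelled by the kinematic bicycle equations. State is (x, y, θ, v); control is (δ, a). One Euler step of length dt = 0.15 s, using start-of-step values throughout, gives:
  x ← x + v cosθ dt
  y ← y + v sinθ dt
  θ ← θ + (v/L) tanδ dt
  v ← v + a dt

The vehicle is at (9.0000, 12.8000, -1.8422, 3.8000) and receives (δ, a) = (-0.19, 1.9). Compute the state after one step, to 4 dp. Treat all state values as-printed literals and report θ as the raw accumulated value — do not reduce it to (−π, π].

(8.8472, 12.2509, -1.8787, 4.0850)

x' = 9.0000 + 3.8000·cos(-1.8422)·0.15 = 8.8472
y' = 12.8000 + 3.8000·sin(-1.8422)·0.15 = 12.2509
θ' = -1.8422 + (3.8000/3.0)·tan(-0.19)·0.15 = -1.8787
v' = 3.8000 + 1.9000·0.15 = 4.0850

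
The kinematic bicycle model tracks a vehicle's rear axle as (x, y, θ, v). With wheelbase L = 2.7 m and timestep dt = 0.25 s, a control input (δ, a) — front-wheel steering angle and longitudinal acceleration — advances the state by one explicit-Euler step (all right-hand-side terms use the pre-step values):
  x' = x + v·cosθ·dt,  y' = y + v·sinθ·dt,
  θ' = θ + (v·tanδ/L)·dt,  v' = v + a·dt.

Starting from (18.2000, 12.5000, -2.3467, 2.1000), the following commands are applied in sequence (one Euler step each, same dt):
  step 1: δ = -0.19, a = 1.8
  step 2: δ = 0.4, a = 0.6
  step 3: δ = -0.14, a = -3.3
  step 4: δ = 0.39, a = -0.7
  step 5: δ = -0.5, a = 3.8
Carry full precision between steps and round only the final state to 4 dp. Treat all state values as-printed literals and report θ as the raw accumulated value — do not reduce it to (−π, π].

after step 1 (δ=-0.19, a=1.8): (17.832310, 12.125261, -2.384096, 2.550000)
after step 2 (δ=0.4, a=0.6): (17.369130, 11.687232, -2.284269, 2.700000)
after step 3 (δ=-0.14, a=-3.3): (16.927367, 11.176868, -2.319500, 1.875000)
after step 4 (δ=0.39, a=-0.7): (16.608293, 10.833475, -2.248136, 1.700000)
after step 5 (δ=-0.5, a=3.8): (16.341936, 10.502297, -2.334128, 2.650000)

(16.3419, 10.5023, -2.3341, 2.6500)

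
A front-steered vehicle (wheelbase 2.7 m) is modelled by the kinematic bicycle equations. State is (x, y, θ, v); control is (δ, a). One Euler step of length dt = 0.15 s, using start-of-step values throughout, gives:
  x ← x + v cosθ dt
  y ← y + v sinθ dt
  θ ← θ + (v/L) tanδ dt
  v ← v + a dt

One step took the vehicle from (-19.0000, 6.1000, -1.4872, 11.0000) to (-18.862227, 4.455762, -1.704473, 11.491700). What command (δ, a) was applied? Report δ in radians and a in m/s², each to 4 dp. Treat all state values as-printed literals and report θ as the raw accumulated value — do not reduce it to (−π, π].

a = (v'−v)/dt = (0.491700)/0.15 = 3.2780
Δθ = θ'−θ = -0.217273;  (v·dt/L) = 11.0000·0.15/2.7 = 0.611111
tan δ = Δθ·L/(v·dt) = -0.355538  →  δ = -0.3416

δ = -0.3416, a = 3.2780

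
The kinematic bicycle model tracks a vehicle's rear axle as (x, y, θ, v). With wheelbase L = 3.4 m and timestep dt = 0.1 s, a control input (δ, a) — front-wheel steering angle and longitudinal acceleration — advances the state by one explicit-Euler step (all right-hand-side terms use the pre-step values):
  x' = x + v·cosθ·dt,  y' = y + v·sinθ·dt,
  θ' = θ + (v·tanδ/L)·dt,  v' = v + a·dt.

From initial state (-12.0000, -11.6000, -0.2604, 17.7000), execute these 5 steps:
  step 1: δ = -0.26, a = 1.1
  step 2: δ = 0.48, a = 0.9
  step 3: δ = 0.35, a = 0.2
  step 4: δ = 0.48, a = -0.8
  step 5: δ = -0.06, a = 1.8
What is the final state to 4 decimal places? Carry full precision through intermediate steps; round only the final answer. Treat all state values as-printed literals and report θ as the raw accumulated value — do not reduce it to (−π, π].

after step 1 (δ=-0.26, a=1.1): (-10.289672, -12.055717, -0.398888, 17.810000)
after step 2 (δ=0.48, a=0.9): (-8.648492, -12.747446, -0.126179, 17.900000)
after step 3 (δ=0.35, a=0.2): (-6.872722, -12.972708, 0.065997, 17.920000)
after step 4 (δ=0.48, a=-0.8): (-5.084624, -12.854527, 0.340390, 17.840000)
after step 5 (δ=-0.06, a=1.8): (-3.402981, -12.258930, 0.308870, 18.020000)

(-3.4030, -12.2589, 0.3089, 18.0200)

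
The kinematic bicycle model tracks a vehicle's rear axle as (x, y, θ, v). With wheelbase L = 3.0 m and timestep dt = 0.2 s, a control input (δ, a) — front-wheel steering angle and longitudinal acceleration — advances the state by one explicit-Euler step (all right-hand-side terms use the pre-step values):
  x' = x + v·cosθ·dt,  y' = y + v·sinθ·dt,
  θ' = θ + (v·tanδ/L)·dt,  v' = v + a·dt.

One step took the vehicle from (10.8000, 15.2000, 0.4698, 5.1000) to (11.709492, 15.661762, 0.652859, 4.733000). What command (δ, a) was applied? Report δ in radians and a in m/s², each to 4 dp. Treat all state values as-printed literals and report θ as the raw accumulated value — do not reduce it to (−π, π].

δ = 0.4939, a = -1.8350

a = (v'−v)/dt = (-0.367000)/0.2 = -1.8350
Δθ = θ'−θ = 0.183059;  (v·dt/L) = 5.1000·0.2/3.0 = 0.340000
tan δ = Δθ·L/(v·dt) = 0.538409  →  δ = 0.4939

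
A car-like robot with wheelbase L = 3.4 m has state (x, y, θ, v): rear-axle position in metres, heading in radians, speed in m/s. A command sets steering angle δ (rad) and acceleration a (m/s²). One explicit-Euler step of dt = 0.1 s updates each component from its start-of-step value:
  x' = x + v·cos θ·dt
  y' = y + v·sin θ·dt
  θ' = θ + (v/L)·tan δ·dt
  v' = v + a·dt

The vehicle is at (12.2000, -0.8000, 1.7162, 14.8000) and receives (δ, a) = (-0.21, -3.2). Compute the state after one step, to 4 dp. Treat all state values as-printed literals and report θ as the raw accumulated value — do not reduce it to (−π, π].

x' = 12.2000 + 14.8000·cos(1.7162)·0.1 = 11.9856
y' = -0.8000 + 14.8000·sin(1.7162)·0.1 = 0.6644
θ' = 1.7162 + (14.8000/3.4)·tan(-0.21)·0.1 = 1.6234
v' = 14.8000 − 3.2000·0.1 = 14.4800

(11.9856, 0.6644, 1.6234, 14.4800)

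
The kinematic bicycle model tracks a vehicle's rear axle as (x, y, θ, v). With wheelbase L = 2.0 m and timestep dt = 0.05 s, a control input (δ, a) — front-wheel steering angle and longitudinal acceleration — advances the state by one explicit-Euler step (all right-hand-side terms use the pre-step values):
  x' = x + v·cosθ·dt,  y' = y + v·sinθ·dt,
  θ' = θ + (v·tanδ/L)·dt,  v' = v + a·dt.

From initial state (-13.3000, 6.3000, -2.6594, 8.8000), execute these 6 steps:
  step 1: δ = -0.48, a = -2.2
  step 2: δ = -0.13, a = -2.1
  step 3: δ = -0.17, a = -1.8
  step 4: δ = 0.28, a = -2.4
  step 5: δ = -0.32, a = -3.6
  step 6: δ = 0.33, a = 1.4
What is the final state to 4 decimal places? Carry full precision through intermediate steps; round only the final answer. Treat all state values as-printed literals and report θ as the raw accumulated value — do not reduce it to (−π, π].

after step 1 (δ=-0.48, a=-2.2): (-13.689831, 6.095962, -2.773934, 8.690000)
after step 2 (δ=-0.13, a=-2.1): (-14.095294, 5.939789, -2.802337, 8.585000)
after step 3 (δ=-0.17, a=-1.8): (-14.500078, 5.796941, -2.839179, 8.495000)
after step 4 (δ=0.28, a=-2.4): (-14.905553, 5.670440, -2.778110, 8.375000)
after step 5 (δ=-0.32, a=-3.6): (-15.296944, 5.521561, -2.847494, 8.195000)
after step 6 (δ=0.33, a=1.4): (-15.689101, 5.402784, -2.777319, 8.265000)

(-15.6891, 5.4028, -2.7773, 8.2650)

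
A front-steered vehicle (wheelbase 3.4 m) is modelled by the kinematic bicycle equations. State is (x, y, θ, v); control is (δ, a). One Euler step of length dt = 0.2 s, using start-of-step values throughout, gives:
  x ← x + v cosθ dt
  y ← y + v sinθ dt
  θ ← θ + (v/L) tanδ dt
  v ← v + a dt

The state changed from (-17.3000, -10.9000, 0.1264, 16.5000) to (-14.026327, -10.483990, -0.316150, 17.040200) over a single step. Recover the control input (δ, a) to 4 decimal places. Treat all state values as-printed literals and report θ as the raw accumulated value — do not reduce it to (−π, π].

δ = -0.4278, a = 2.7010

a = (v'−v)/dt = (0.540200)/0.2 = 2.7010
Δθ = θ'−θ = -0.442550;  (v·dt/L) = 16.5000·0.2/3.4 = 0.970588
tan δ = Δθ·L/(v·dt) = -0.455961  →  δ = -0.4278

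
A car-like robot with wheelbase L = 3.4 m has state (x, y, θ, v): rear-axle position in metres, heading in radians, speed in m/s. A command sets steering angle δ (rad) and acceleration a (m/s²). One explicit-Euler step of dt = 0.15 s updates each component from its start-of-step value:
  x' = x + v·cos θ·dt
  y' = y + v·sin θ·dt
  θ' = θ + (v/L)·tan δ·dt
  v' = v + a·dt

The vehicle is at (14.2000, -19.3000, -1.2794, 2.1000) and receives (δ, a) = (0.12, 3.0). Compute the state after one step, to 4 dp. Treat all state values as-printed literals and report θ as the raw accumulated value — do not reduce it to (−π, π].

(14.2905, -19.6017, -1.2682, 2.5500)

x' = 14.2000 + 2.1000·cos(-1.2794)·0.15 = 14.2905
y' = -19.3000 + 2.1000·sin(-1.2794)·0.15 = -19.6017
θ' = -1.2794 + (2.1000/3.4)·tan(0.12)·0.15 = -1.2682
v' = 2.1000 + 3.0000·0.15 = 2.5500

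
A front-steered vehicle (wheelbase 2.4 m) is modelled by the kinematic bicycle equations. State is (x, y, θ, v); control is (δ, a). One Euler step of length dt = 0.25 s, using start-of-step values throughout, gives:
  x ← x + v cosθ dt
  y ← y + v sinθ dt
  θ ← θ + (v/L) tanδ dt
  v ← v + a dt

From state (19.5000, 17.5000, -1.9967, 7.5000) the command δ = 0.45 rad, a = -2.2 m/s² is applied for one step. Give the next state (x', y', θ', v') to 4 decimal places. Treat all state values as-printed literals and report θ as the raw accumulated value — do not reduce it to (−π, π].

(18.7254, 15.7925, -1.6193, 6.9500)

x' = 19.5000 + 7.5000·cos(-1.9967)·0.25 = 18.7254
y' = 17.5000 + 7.5000·sin(-1.9967)·0.25 = 15.7925
θ' = -1.9967 + (7.5000/2.4)·tan(0.45)·0.25 = -1.6193
v' = 7.5000 − 2.2000·0.25 = 6.9500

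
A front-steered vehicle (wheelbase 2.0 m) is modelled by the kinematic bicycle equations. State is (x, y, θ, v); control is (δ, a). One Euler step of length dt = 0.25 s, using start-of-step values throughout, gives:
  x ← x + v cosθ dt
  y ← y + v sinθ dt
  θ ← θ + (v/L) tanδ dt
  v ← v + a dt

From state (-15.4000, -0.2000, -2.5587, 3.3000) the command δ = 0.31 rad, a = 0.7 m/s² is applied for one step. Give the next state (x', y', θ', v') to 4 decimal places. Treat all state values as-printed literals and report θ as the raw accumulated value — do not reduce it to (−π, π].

(-16.0888, -0.6541, -2.4266, 3.4750)

x' = -15.4000 + 3.3000·cos(-2.5587)·0.25 = -16.0888
y' = -0.2000 + 3.3000·sin(-2.5587)·0.25 = -0.6541
θ' = -2.5587 + (3.3000/2.0)·tan(0.31)·0.25 = -2.4266
v' = 3.3000 + 0.7000·0.25 = 3.4750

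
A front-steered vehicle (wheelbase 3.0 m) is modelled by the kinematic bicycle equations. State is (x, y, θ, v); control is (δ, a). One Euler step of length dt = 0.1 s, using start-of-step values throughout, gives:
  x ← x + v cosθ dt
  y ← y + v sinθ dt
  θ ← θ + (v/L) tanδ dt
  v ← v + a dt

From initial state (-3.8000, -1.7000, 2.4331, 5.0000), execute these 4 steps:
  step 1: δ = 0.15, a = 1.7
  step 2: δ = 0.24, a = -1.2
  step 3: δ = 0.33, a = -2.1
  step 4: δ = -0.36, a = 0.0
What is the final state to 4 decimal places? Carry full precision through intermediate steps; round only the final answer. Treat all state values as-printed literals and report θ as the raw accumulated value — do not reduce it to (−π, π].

(-5.3892, -0.4796, 2.4974, 4.8400)

after step 1 (δ=0.15, a=1.7): (-4.179672, -1.374655, 2.458289, 5.170000)
after step 2 (δ=0.24, a=-1.2): (-4.580601, -1.048243, 2.500462, 5.050000)
after step 3 (δ=0.33, a=-2.1): (-4.985318, -0.746201, 2.558120, 4.840000)
after step 4 (δ=-0.36, a=0.0): (-5.389242, -0.479554, 2.497394, 4.840000)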